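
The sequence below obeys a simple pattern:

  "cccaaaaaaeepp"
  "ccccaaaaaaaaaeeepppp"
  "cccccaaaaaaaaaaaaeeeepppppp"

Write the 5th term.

The n-th term is n+2 c's then 3n+3 a's then n+1 e's then 2n p's (n = 1, 2, …).
Setting n = 5 gives 7, 18, 6, 10 characters in each block.

cccccccaaaaaaaaaaaaaaaaaaeeeeeepppppppppp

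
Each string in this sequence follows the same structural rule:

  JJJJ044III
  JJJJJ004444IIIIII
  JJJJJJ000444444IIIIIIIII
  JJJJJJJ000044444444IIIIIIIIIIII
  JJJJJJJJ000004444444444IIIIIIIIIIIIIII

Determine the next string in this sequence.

JJJJJJJJJ000000444444444444IIIIIIIIIIIIIIIIII

Reading off run lengths: J runs 4, 5, 6, 7, 8; 0 runs 1, 2, 3, 4, 5; 4 runs 2, 4, 6, 8, 10; I runs 3, 6, 9, 12, 15 — each is linear in n (n = 1, 2, …).
For the next term, n = 6, so the run lengths are 9, 6, 12, 18.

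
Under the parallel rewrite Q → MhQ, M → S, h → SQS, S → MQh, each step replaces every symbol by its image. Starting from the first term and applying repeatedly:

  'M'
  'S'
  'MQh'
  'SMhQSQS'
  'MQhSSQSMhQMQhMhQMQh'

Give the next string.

Applying the rule to each of the 19 symbols of MQhSSQSMhQMQhMhQMQh gives the pieces S MhQ SQS MQh MQh MhQ MQh S SQS MhQ S MhQ SQS S SQS MhQ S MhQ SQS, which concatenate to the answer.

SMhQSQSMQhMQhMhQMQhSSQSMhQSMhQSQSSSQSMhQSMhQSQS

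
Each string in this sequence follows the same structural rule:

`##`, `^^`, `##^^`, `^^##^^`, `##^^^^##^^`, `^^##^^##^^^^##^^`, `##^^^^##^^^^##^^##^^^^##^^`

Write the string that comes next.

^^##^^##^^^^##^^##^^^^##^^^^##^^##^^^^##^^

Each term (from the third on) is the two preceding terms concatenated in order: term 3 = ##·^^ = ##^^.
Continuing: ^^##^^##^^^^##^^ · ##^^^^##^^^^##^^##^^^^##^^ gives term 8.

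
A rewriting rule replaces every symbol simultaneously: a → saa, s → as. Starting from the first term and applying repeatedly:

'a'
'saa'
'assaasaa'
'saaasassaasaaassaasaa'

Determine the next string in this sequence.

Rewriting the 21 symbols of saaasassaasaaassaasaa one by one yields as saa saa saa as saa as as saa saa as saa saa saa as as saa saa as saa saa; concatenated:

assaasaasaaassaaasassaasaaassaasaasaaasassaasaaassaasaa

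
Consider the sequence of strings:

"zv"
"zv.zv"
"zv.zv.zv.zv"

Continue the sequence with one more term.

Every step duplicates the string with '.' between the halves.
One more doubling of zv.zv.zv.zv gives the answer.

zv.zv.zv.zv.zv.zv.zv.zv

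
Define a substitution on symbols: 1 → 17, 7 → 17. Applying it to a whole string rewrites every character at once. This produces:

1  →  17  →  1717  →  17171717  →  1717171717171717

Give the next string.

17171717171717171717171717171717

Replace each of the 16 characters of 1717171717171717 in place — 17 17 17 17 17 17 17 17 17 17 17 17 17 17 17 17 — and concatenate.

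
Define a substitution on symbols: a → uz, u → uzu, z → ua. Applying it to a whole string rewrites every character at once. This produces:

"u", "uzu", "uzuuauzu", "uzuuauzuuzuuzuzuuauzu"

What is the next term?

Applying the rule to each of the 21 symbols of uzuuauzuuzuuzuzuuauzu gives the pieces uzu ua uzu uzu uz uzu ua uzu uzu ua uzu uzu ua uzu ua uzu uzu uz uzu ua uzu, which concatenate to the answer.

uzuuauzuuzuuzuzuuauzuuzuuauzuuzuuauzuuauzuuzuuzuzuuauzu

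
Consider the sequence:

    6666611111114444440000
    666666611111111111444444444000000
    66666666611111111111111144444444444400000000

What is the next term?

6666666666611111111111111111114444444444444440000000000

The n-th term is 2n+3 6's then 4n+3 1's then 3n+3 4's then 2n+2 0's (n = 1, 2, …).
For the next term, n = 4, so the run lengths are 11, 19, 15, 10.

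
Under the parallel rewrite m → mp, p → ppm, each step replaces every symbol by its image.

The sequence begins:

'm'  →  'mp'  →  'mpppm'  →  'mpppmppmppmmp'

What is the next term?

Applying the rule to each of the 13 symbols of mpppmppmppmmp gives the pieces mp ppm ppm ppm mp ppm ppm mp ppm ppm mp mp ppm, which concatenate to the answer.

mpppmppmppmmpppmppmmpppmppmmpmpppm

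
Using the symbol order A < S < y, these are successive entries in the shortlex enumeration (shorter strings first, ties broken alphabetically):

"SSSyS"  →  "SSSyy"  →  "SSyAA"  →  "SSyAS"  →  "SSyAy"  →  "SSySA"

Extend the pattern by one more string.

SSySS

The successor of SSySA increments the rightmost position that isn't already y and resets every position after it to A.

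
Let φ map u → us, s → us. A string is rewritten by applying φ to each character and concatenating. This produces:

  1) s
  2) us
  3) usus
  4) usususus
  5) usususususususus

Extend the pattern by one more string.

φ(usususususususus) expands symbol-by-symbol to us us us us us us us us us us us us us us us us; joining the 16 pieces gives the next term.

usususususususususususususususus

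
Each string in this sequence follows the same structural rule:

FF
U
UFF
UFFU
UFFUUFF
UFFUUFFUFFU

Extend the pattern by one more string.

UFFUUFFUFFUUFFUUFF

This is a Fibonacci-style word recurrence s(k) = s(k−1)·s(k−2): e.g. U·FF = UFF.
Continuing: UFFUUFFUFFU · UFFUUFF gives term 7.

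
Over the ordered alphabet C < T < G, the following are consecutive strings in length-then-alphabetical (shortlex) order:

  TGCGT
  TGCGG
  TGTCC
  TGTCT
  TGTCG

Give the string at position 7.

Stepping forward 2 times from TGTCG: TGTCG → TGTTC, then the target.

TGTTT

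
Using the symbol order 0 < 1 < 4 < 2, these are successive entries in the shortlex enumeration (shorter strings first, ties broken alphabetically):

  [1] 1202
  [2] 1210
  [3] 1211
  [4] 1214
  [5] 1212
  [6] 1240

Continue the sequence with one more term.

Find the rightmost character of 1240 below 2, bump it to the next letter, and reset everything to its right to 0.

1241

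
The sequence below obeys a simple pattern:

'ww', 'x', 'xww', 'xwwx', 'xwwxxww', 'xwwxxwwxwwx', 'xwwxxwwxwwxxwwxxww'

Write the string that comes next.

This is a Fibonacci-style word recurrence s(k) = s(k−1)·s(k−2): e.g. x·ww = xww.
The next term joins xwwxxwwxwwxxwwxxww and xwwxxwwxwwx.

xwwxxwwxwwxxwwxxwwxwwxxwwxwwx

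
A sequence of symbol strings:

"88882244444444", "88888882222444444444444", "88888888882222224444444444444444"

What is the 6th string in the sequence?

88888888888888888882222222222224444444444444444444444444444

Each string has the form 8^{3n-2} 2^{2n-2} 4^{4n}, where the shown terms are n = 2, 3, 4.
For term 6, n = 7, so the run lengths are 19, 12, 28.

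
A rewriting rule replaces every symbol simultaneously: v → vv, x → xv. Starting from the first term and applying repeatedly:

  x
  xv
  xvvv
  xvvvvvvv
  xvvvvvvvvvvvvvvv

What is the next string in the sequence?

xvvvvvvvvvvvvvvvvvvvvvvvvvvvvvvv

Applying the rule to each of the 16 symbols of xvvvvvvvvvvvvvvv gives the pieces xv vv vv vv vv vv vv vv vv vv vv vv vv vv vv vv, which concatenate to the answer.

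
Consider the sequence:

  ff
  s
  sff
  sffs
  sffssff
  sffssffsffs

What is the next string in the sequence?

This is a Fibonacci-style word recurrence s(k) = s(k−1)·s(k−2): e.g. s·ff = sff.
Continuing: sffssffsffs · sffssff gives term 7.

sffssffsffssffssff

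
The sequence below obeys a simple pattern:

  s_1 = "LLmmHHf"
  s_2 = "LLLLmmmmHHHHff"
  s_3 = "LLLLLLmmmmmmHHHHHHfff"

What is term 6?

LLLLLLLLLLLLmmmmmmmmmmmmHHHHHHHHHHHHffffff

Term n consists of 2n L's, followed by 2n m's, followed by 2n H's, followed by n f's (n = 1, 2, …).
Setting n = 6 gives 12, 12, 12, 6 characters in each block.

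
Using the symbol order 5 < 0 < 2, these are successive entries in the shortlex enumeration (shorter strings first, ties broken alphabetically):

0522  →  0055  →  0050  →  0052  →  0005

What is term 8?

0025

Stepping forward 3 times from 0005: 0005 → 0000 → 0002, then the target.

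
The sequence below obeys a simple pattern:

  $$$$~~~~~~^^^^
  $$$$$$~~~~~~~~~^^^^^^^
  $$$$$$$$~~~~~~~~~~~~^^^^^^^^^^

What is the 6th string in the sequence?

Each string has the form $^{2n} ~^{3n} ^^{3n-2}, where the shown terms are n = 2, 3, 4.
For term 6, n = 7, so the run lengths are 14, 21, 19.

$$$$$$$$$$$$$$~~~~~~~~~~~~~~~~~~~~~^^^^^^^^^^^^^^^^^^^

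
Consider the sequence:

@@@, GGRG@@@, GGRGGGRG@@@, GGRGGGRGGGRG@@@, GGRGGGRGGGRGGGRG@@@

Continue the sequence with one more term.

GGRGGGRGGGRGGGRGGGRG@@@

Each term is the previous one with GGRG prepended.
So the next term is GGRG·GGRGGGRGGGRGGGRG@@@.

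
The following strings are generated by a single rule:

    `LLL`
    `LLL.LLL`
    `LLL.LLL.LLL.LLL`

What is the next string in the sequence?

Each string is two copies of the previous one joined by '.'.
Doubling LLL.LLL.LLL.LLL with '.' between the halves:

LLL.LLL.LLL.LLL.LLL.LLL.LLL.LLL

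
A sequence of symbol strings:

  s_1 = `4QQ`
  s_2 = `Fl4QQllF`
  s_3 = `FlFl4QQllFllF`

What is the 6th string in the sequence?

Every step adds Fl to the front and llF to the end of the previous string.
From FlFl4QQllFllF, 3 further steps: FlFl4QQllFllF → FlFlFl4QQllFllFllF → FlFlFlFl4QQllFllFllFllF → (answer).

FlFlFlFlFl4QQllFllFllFllFllF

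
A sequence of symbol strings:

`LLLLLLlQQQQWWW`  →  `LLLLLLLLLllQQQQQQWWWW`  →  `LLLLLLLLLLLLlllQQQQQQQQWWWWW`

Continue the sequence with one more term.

LLLLLLLLLLLLLLLllllQQQQQQQQQQWWWWWW

Each string has the form L^{3n} l^{n-1} Q^{2n} W^{n+1}, where the shown terms are n = 2, 3, 4.
For the next term, n = 5, so the run lengths are 15, 4, 10, 6.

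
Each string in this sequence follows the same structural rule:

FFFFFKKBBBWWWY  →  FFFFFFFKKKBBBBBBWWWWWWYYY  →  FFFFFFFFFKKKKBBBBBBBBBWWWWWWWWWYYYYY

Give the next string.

Each string has the form F^{2n+3} K^{n+1} B^{3n} W^{3n} Y^{2n-1} (n = 1, 2, …).
For the next term, n = 4, so the run lengths are 11, 5, 12, 12, 7.

FFFFFFFFFFFKKKKKBBBBBBBBBBBBWWWWWWWWWWWWYYYYYYY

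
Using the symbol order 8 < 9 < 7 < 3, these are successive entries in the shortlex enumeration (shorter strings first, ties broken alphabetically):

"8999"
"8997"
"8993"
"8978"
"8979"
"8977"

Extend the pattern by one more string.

Find the rightmost character of 8977 below 3, bump it to the next letter, and reset everything to its right to 8.

8973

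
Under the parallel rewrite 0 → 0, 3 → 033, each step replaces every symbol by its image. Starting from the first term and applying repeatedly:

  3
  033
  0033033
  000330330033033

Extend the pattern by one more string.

Rewriting the 15 symbols of 000330330033033 one by one yields 0 0 0 033 033 0 033 033 0 0 033 033 0 033 033; concatenated:

0000330330033033000330330033033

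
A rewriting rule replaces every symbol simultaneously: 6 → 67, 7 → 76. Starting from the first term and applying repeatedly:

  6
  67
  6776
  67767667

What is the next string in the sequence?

Apply φ to 67767667 symbol by symbol: 6→67, 7→76, 7→76, 6→67, 7→76, 6→67, 6→67, 7→76; joined: 67 76 76 67 76 67 67 76.

6776766776676776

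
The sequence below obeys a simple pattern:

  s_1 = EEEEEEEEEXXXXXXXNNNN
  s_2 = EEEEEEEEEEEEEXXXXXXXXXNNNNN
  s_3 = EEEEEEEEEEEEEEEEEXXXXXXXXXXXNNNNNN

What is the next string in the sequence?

EEEEEEEEEEEEEEEEEEEEEXXXXXXXXXXXXXNNNNNNN

Reading off run lengths: E runs 9, 13, 17; X runs 7, 9, 11; N runs 4, 5, 6 — each is linear in n, where the shown terms are n = 2, 3, 4.
At n = 5 the blocks have lengths 21, 13, 7.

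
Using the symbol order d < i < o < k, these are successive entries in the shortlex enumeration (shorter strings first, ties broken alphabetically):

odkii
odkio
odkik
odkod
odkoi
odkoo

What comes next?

Find the rightmost character of odkoo below k, bump it to the next letter, and reset everything to its right to d.

odkok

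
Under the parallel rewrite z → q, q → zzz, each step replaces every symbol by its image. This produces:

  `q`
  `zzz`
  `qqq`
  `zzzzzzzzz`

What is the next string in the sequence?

qqqqqqqqq

Apply φ to zzzzzzzzz symbol by symbol: z→q, z→q, z→q, z→q, z→q, z→q, z→q, z→q, z→q; joined: q q q q q q q q q.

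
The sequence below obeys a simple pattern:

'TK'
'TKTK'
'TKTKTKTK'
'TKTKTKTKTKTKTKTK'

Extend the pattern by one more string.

s(k+1) = s(k)·s(k) — each term doubles the last.
One more doubling of TKTKTKTKTKTKTKTK gives the answer.

TKTKTKTKTKTKTKTKTKTKTKTKTKTKTKTK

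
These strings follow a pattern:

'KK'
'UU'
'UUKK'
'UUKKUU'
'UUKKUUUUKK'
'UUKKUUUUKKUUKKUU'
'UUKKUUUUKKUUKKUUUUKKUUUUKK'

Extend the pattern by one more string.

UUKKUUUUKKUUKKUUUUKKUUUUKKUUKKUUUUKKUUKKUU

Each term (from the third on) is the previous term followed by the one before it: term 3 = UU·KK = UUKK.
The next term joins UUKKUUUUKKUUKKUUUUKKUUUUKK and UUKKUUUUKKUUKKUU.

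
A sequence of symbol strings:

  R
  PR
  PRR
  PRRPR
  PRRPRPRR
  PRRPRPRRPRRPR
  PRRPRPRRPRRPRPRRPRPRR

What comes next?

PRRPRPRRPRRPRPRRPRPRRPRRPRPRRPRRPR

From term 3 onward, concatenate the last term with the second-to-last: PR·R = PRR, PRR·PR = PRRPR, …
Continuing: PRRPRPRRPRRPRPRRPRPRR · PRRPRPRRPRRPR gives term 8.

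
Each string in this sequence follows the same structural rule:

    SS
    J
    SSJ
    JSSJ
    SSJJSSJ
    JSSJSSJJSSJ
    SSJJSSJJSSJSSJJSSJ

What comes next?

Each term (from the third on) is the two preceding terms concatenated in order: term 3 = SS·J = SSJ.
Continuing: JSSJSSJJSSJ · SSJJSSJJSSJSSJJSSJ gives term 8.

JSSJSSJJSSJSSJJSSJJSSJSSJJSSJ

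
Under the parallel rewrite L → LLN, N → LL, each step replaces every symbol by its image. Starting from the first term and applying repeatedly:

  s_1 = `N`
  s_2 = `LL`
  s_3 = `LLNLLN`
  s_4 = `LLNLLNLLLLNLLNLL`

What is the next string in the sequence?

Rewriting the 16 symbols of LLNLLNLLLLNLLNLL one by one yields LLN LLN LL LLN LLN LL LLN LLN LLN LLN LL LLN LLN LL LLN LLN; concatenated:

LLNLLNLLLLNLLNLLLLNLLNLLNLLNLLLLNLLNLLLLNLLN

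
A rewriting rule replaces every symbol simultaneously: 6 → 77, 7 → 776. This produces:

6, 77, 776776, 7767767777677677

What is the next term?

Applying the rule to each of the 16 symbols of 7767767777677677 gives the pieces 776 776 77 776 776 77 776 776 776 776 77 776 776 77 776 776, which concatenate to the answer.

77677677776776777767767767767777677677776776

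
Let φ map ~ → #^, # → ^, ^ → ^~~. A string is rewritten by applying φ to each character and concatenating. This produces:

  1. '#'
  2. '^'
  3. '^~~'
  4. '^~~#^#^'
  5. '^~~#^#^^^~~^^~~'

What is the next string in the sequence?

^~~#^#^^^~~^^~~^~~^~~#^#^^~~^~~#^#^

Applying the rule to each of the 15 symbols of ^~~#^#^^^~~^^~~ gives the pieces ^~~ #^ #^ ^ ^~~ ^ ^~~ ^~~ ^~~ #^ #^ ^~~ ^~~ #^ #^, which concatenate to the answer.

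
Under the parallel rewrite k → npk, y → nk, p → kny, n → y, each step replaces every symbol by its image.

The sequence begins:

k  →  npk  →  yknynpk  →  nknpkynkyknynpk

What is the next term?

Rewriting the 15 symbols of nknpkynkyknynpk one by one yields y npk y kny npk nk y npk nk npk y nk y kny npk; concatenated:

ynpkyknynpknkynpknknpkynkyknynpk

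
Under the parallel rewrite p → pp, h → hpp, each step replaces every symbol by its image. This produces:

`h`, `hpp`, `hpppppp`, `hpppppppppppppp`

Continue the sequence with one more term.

Rewriting the 15 symbols of hpppppppppppppp one by one yields hpp pp pp pp pp pp pp pp pp pp pp pp pp pp pp; concatenated:

hpppppppppppppppppppppppppppppp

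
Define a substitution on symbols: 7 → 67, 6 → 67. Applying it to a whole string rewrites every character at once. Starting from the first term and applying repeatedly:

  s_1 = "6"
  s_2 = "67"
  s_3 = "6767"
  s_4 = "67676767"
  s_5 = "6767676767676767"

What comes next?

Replace each of the 16 characters of 6767676767676767 in place — 67 67 67 67 67 67 67 67 67 67 67 67 67 67 67 67 — and concatenate.

67676767676767676767676767676767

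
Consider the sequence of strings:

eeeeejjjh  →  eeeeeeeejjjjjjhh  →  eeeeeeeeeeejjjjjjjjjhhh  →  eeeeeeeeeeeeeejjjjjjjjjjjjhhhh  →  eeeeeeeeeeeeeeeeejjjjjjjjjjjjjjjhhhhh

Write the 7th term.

eeeeeeeeeeeeeeeeeeeeeeejjjjjjjjjjjjjjjjjjjjjhhhhhhh

Term n consists of 3n+2 e's, followed by 3n j's, followed by n h's (n = 1, 2, …).
For term 7, n = 7, so the run lengths are 23, 21, 7.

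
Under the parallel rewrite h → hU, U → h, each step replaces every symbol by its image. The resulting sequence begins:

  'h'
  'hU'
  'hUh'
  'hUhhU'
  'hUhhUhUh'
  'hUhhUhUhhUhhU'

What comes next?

Replace each of the 13 characters of hUhhUhUhhUhhU in place — hU h hU hU h hU h hU hU h hU hU h — and concatenate.

hUhhUhUhhUhhUhUhhUhUh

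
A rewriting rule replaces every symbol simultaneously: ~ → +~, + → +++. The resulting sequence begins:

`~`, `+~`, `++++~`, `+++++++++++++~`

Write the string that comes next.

++++++++++++++++++++++++++++++++++++++++~

Replace each of the 14 characters of +++++++++++++~ in place — +++ +++ +++ +++ +++ +++ +++ +++ +++ +++ +++ +++ +++ +~ — and concatenate.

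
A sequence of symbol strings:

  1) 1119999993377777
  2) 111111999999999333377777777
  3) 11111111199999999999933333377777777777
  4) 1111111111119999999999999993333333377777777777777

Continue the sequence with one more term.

111111111111111999999999999999999333333333377777777777777777

Term n consists of 3n 1's, followed by 3n+3 9's, followed by 2n 3's, followed by 3n+2 7's (n = 1, 2, …).
At n = 5 the blocks have lengths 15, 18, 10, 17.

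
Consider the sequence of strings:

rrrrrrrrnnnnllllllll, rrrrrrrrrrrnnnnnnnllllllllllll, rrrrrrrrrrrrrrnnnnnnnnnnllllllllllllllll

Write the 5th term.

rrrrrrrrrrrrrrrrrrrrnnnnnnnnnnnnnnnnllllllllllllllllllllllll

The n-th term is 3n+2 r's then 3n-2 n's then 4n l's, where the shown terms are n = 2, 3, 4.
Setting n = 6 gives 20, 16, 24 characters in each block.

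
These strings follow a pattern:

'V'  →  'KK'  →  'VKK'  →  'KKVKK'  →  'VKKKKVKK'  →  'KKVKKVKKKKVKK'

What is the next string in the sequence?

Each term (from the third on) is the two preceding terms concatenated in order: term 3 = V·KK = VKK.
The next term joins VKKKKVKK and KKVKKVKKKKVKK.

VKKKKVKKKKVKKVKKKKVKK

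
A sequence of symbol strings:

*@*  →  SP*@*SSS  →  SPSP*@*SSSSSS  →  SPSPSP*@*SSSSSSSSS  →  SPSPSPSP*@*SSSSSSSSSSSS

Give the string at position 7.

Every step adds SP to the front and SSS to the end of the previous string.
From SPSPSPSP*@*SSSSSSSSSSSS, 2 further steps: SPSPSPSP*@*SSSSSSSSSSSS → SPSPSPSPSP*@*SSSSSSSSSSSSSSS → (answer).

SPSPSPSPSPSP*@*SSSSSSSSSSSSSSSSSS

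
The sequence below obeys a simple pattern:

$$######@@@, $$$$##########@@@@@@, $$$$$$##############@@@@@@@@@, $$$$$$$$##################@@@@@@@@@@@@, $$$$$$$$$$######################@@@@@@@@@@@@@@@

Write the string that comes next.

$$$$$$$$$$$$##########################@@@@@@@@@@@@@@@@@@

Reading off run lengths: $ runs 2, 4, 6, 8, 10; # runs 6, 10, 14, 18, 22; @ runs 3, 6, 9, 12, 15 — each is linear in n (n = 1, 2, …).
Setting n = 6 gives 12, 26, 18 characters in each block.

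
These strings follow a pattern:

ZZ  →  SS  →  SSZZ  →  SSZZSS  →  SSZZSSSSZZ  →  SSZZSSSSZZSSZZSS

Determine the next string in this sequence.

SSZZSSSSZZSSZZSSSSZZSSSSZZ

From term 3 onward, concatenate the last term with the second-to-last: SS·ZZ = SSZZ, SSZZ·SS = SSZZSS, …
The next term joins SSZZSSSSZZSSZZSS and SSZZSSSSZZ.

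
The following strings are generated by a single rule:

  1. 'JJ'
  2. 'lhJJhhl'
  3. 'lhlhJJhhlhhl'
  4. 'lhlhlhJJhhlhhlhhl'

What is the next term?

Every step adds lh to the front and hhl to the end of the previous string.
Applying this once more to lhlhlhJJhhlhhlhhl:

lhlhlhlhJJhhlhhlhhlhhl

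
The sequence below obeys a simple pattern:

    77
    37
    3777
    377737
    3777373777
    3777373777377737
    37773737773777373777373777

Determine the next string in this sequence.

This is a Fibonacci-style word recurrence s(k) = s(k−1)·s(k−2): e.g. 37·77 = 3777.
The next term joins 37773737773777373777373777 and 3777373777377737.

377737377737773737773737773777373777377737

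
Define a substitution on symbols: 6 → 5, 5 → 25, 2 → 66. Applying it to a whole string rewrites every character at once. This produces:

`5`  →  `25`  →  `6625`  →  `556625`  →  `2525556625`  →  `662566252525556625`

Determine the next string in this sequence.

Rewriting the 18 symbols of 662566252525556625 one by one yields 5 5 66 25 5 5 66 25 66 25 66 25 25 25 5 5 66 25; concatenated:

556625556625662566252525556625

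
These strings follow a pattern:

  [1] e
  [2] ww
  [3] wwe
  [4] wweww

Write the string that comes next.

From term 3 onward, concatenate the last term with the second-to-last: ww·e = wwe, wwe·ww = wweww, …
Continuing: wweww · wwe gives term 5.

wwewwwwe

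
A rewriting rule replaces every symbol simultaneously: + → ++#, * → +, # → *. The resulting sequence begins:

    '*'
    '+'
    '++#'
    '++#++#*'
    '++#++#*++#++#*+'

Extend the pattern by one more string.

φ(++#++#*++#++#*+) expands symbol-by-symbol to ++# ++# * ++# ++# * + ++# ++# * ++# ++# * + ++#; joining the 15 pieces gives the next term.

++#++#*++#++#*+++#++#*++#++#*+++#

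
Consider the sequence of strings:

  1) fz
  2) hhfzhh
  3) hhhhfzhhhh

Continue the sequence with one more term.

hhhhhhfzhhhhhh

Every step adds hh to the front and hh to the end of the previous string.
So the next term is hh·hhhhfzhhhh·hh.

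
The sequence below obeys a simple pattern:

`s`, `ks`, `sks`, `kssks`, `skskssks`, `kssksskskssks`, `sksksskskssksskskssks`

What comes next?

ksskssksksskssksksskskssksskskssks

From term 3 onward, concatenate the second-to-last term with the last: s·ks = sks, ks·sks = kssks, …
So term 8 is kssksskskssks·sksksskskssksskskssks.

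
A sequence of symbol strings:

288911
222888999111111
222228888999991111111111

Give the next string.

Term n consists of 2n-1 2's, followed by n+1 8's, followed by 2n-1 9's, followed by 4n-2 1's (n = 1, 2, …).
Setting n = 4 gives 7, 5, 7, 14 characters in each block.

222222288888999999911111111111111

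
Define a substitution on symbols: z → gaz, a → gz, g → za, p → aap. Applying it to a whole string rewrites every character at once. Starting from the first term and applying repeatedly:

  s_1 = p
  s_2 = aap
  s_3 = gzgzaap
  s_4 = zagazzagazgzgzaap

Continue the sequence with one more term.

Replace each of the 17 characters of zagazzagazgzgzaap in place — gaz gz za gz gaz gaz gz za gz gaz za gaz za gaz gz gz aap — and concatenate.

gazgzzagzgazgazgzzagzgazzagazzagazgzgzaap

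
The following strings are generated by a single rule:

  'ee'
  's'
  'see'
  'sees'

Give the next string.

seessee

From term 3 onward, concatenate the last term with the second-to-last: s·ee = see, see·s = sees, …
So term 5 is sees·see.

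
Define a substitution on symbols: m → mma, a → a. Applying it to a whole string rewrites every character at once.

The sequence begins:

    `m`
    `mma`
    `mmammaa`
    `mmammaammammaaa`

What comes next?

Applying the rule to each of the 15 symbols of mmammaammammaaa gives the pieces mma mma a mma mma a a mma mma a mma mma a a a, which concatenate to the answer.

mmammaammammaaammammaammammaaaa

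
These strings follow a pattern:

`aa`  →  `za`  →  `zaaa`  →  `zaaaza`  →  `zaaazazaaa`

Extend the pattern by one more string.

From term 3 onward, concatenate the last term with the second-to-last: za·aa = zaaa, zaaa·za = zaaaza, …
Continuing: zaaazazaaa · zaaaza gives term 6.

zaaazazaaazaaaza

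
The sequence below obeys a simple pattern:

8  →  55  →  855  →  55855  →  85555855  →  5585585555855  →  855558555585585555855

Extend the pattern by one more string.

5585585555855855558555585585555855

From term 3 onward, concatenate the second-to-last term with the last: 8·55 = 855, 55·855 = 55855, …
Continuing: 5585585555855 · 855558555585585555855 gives term 8.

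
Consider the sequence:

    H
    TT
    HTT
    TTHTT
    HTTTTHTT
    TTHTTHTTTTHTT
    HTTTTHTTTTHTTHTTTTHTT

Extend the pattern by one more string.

TTHTTHTTTTHTTHTTTTHTTTTHTTHTTTTHTT

Each term (from the third on) is the two preceding terms concatenated in order: term 3 = H·TT = HTT.
So term 8 is TTHTTHTTTTHTT·HTTTTHTTTTHTTHTTTTHTT.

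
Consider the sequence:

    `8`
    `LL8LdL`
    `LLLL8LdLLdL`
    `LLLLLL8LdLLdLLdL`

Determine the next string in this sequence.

Each term wraps the previous one in LL on the left and LdL on the right.
So the next term is LL·LLLLLL8LdLLdLLdL·LdL.

LLLLLLLL8LdLLdLLdLLdL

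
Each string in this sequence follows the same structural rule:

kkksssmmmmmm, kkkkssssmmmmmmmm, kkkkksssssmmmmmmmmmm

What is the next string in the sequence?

The n-th term is n k's then n s's then 2n m's, where the shown terms are n = 3, 4, 5.
At n = 6 the blocks have lengths 6, 6, 12.

kkkkkkssssssmmmmmmmmmmmm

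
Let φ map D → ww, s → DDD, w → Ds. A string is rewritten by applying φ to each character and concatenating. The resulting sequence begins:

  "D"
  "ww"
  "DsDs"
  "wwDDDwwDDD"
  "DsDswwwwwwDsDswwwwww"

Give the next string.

wwDDDwwDDDDsDsDsDsDsDswwDDDwwDDDDsDsDsDsDsDs

Applying the rule to each of the 20 symbols of DsDswwwwwwDsDswwwwww gives the pieces ww DDD ww DDD Ds Ds Ds Ds Ds Ds ww DDD ww DDD Ds Ds Ds Ds Ds Ds, which concatenate to the answer.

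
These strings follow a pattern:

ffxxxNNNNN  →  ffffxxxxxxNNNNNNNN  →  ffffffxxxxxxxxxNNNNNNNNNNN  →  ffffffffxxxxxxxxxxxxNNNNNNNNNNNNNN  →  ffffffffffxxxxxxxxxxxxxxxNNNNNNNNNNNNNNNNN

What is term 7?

ffffffffffffffxxxxxxxxxxxxxxxxxxxxxNNNNNNNNNNNNNNNNNNNNNNN

Term n consists of 2n f's, followed by 3n x's, followed by 3n+2 N's (n = 1, 2, …).
Setting n = 7 gives 14, 21, 23 characters in each block.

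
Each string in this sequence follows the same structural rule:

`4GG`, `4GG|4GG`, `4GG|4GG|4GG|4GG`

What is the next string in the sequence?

4GG|4GG|4GG|4GG|4GG|4GG|4GG|4GG

s(k+1) = s(k)·|·s(k) — each term doubles the last with '|' between the halves.
So the next term is two copies of 4GG|4GG|4GG|4GG with '|' between the halves.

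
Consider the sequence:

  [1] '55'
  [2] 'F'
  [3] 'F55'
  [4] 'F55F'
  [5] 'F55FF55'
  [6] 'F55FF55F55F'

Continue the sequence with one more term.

F55FF55F55FF55FF55

Each term (from the third on) is the previous term followed by the one before it: term 3 = F·55 = F55.
So term 7 is F55FF55F55F·F55FF55.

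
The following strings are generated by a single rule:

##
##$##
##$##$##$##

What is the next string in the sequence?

s(k+1) = s(k)·$·s(k) — each term doubles the last with '$' between the halves.
Doubling ##$##$##$## with '$' between the halves:

##$##$##$##$##$##$##$##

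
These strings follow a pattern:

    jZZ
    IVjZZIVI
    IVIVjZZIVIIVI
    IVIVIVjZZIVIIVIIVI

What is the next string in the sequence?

Every step adds IV to the front and IVI to the end of the previous string.
So the next term is IV·IVIVIVjZZIVIIVIIVI·IVI.

IVIVIVIVjZZIVIIVIIVIIVI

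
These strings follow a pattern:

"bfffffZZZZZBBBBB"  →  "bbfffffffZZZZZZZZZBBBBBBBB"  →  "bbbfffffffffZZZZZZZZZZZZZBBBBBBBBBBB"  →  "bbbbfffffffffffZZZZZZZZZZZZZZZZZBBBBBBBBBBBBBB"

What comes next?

bbbbbfffffffffffffZZZZZZZZZZZZZZZZZZZZZBBBBBBBBBBBBBBBBB

Each string has the form b^{n} f^{2n+3} Z^{4n+1} B^{3n+2} (n = 1, 2, …).
For the next term, n = 5, so the run lengths are 5, 13, 21, 17.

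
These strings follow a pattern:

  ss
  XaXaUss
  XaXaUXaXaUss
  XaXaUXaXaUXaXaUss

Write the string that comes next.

Each term is the previous one with XaXaU prepended.
Applying this once more to XaXaUXaXaUXaXaUss:

XaXaUXaXaUXaXaUXaXaUss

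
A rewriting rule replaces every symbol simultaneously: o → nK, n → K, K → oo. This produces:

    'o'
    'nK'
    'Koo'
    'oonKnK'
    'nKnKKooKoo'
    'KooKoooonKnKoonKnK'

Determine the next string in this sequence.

Applying the rule to each of the 18 symbols of KooKoooonKnKoonKnK gives the pieces oo nK nK oo nK nK nK nK K oo K oo nK nK K oo K oo, which concatenate to the answer.

oonKnKoonKnKnKnKKooKoonKnKKooKoo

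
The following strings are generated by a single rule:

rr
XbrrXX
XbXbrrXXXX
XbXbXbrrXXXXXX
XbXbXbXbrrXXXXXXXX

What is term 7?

XbXbXbXbXbXbrrXXXXXXXXXXXX

Every step adds Xb to the front and XX to the end of the previous string.
From XbXbXbXbrrXXXXXXXX, 2 further steps: XbXbXbXbrrXXXXXXXX → XbXbXbXbXbrrXXXXXXXXXX → (answer).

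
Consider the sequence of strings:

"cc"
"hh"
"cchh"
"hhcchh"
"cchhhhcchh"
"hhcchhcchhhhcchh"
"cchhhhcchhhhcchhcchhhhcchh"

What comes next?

Each term (from the third on) is the two preceding terms concatenated in order: term 3 = cc·hh = cchh.
The next term joins hhcchhcchhhhcchh and cchhhhcchhhhcchhcchhhhcchh.

hhcchhcchhhhcchhcchhhhcchhhhcchhcchhhhcchh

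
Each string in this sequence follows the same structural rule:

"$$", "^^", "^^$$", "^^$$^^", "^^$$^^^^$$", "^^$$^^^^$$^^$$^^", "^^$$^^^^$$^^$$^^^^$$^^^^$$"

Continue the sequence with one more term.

^^$$^^^^$$^^$$^^^^$$^^^^$$^^$$^^^^$$^^$$^^

From term 3 onward, concatenate the last term with the second-to-last: ^^·$$ = ^^$$, ^^$$·^^ = ^^$$^^, …
So term 8 is ^^$$^^^^$$^^$$^^^^$$^^^^$$·^^$$^^^^$$^^$$^^.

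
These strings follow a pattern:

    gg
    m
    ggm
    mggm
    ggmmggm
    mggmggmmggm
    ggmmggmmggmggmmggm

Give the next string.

mggmggmmggmggmmggmmggmggmmggm

Each term (from the third on) is the two preceding terms concatenated in order: term 3 = gg·m = ggm.
Continuing: mggmggmmggm · ggmmggmmggmggmmggm gives term 8.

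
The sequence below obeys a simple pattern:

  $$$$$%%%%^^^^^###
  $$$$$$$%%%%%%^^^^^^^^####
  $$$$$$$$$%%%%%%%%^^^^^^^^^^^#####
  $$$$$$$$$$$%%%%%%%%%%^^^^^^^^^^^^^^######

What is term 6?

Term n consists of 2n+1 $'s, followed by 2n %'s, followed by 3n-1 ^'s, followed by n+1 #'s, where the shown terms are n = 2, 3, 4, 5.
Setting n = 7 gives 15, 14, 20, 8 characters in each block.

$$$$$$$$$$$$$$$%%%%%%%%%%%%%%^^^^^^^^^^^^^^^^^^^^########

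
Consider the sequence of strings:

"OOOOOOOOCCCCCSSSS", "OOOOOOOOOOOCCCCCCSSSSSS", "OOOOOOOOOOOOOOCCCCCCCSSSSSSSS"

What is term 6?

OOOOOOOOOOOOOOOOOOOOOOOCCCCCCCCCCSSSSSSSSSSSSSS

Term n consists of 3n+2 O's, followed by n+3 C's, followed by 2n S's, where the shown terms are n = 2, 3, 4.
At n = 7 the blocks have lengths 23, 10, 14.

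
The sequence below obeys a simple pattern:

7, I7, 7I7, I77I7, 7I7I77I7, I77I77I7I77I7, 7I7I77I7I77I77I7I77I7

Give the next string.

This is a Fibonacci-style word recurrence s(k) = s(k−2)·s(k−1): e.g. 7·I7 = 7I7.
So term 8 is I77I77I7I77I7·7I7I77I7I77I77I7I77I7.

I77I77I7I77I77I7I77I7I77I77I7I77I7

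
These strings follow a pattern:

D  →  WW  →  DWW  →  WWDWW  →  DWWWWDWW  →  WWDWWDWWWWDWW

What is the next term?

Each term (from the third on) is the two preceding terms concatenated in order: term 3 = D·WW = DWW.
So term 7 is DWWWWDWW·WWDWWDWWWWDWW.

DWWWWDWWWWDWWDWWWWDWW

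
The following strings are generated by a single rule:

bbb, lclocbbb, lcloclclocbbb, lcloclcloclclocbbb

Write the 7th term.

lcloclcloclcloclcloclcloclclocbbb

The strings grow by a fixed prefix lcloc each time.
From lcloclcloclclocbbb, 3 further steps: lcloclcloclclocbbb → lcloclcloclcloclclocbbb → lcloclcloclcloclcloclclocbbb → (answer).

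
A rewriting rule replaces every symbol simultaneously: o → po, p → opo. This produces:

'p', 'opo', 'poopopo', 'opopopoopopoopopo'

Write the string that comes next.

poopopoopopoopopopoopopoopopopoopopoopopo

φ(opopopoopopoopopo) expands symbol-by-symbol to po opo po opo po opo po po opo po opo po po opo po opo po; joining the 17 pieces gives the next term.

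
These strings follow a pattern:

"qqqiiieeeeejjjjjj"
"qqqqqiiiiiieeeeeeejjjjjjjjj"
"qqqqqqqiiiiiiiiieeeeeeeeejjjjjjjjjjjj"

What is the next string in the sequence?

Term n consists of 2n+1 q's, followed by 3n i's, followed by 2n+3 e's, followed by 3n+3 j's (n = 1, 2, …).
At n = 4 the blocks have lengths 9, 12, 11, 15.

qqqqqqqqqiiiiiiiiiiiieeeeeeeeeeejjjjjjjjjjjjjjj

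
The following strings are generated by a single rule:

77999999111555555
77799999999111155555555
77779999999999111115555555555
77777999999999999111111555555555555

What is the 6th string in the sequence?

Reading off run lengths: 7 runs 2, 3, 4, 5; 9 runs 6, 8, 10, 12; 1 runs 3, 4, 5, 6; 5 runs 6, 8, 10, 12 — each is linear in n, where the shown terms are n = 2, 3, 4, 5.
At n = 7 the blocks have lengths 7, 16, 8, 16.

77777779999999999999999111111115555555555555555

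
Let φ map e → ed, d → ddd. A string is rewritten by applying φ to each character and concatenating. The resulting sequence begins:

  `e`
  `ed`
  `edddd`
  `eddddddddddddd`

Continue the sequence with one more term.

Rewriting the 14 symbols of eddddddddddddd one by one yields ed ddd ddd ddd ddd ddd ddd ddd ddd ddd ddd ddd ddd ddd; concatenated:

edddddddddddddddddddddddddddddddddddddddd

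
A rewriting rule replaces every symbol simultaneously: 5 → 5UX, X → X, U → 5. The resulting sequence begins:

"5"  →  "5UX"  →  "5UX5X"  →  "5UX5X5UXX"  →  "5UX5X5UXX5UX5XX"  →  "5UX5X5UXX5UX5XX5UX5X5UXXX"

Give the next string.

Rewriting the 25 symbols of 5UX5X5UXX5UX5XX5UX5X5UXXX one by one yields 5UX 5 X 5UX X 5UX 5 X X 5UX 5 X 5UX X X 5UX 5 X 5UX X 5UX 5 X X X; concatenated:

5UX5X5UXX5UX5XX5UX5X5UXXX5UX5X5UXX5UX5XXX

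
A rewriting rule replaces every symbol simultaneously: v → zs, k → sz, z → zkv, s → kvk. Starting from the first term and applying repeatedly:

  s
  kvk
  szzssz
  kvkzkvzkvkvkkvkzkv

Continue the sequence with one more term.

Replace each of the 18 characters of kvkzkvzkvkvkkvkzkv in place — sz zs sz zkv sz zs zkv sz zs sz zs sz sz zs sz zkv sz zs — and concatenate.

szzsszzkvszzszkvszzsszzsszszzsszzkvszzs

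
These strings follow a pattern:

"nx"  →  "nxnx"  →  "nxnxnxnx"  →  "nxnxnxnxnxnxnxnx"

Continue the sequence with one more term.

Every step duplicates the string.
Doubling nxnxnxnxnxnxnxnx:

nxnxnxnxnxnxnxnxnxnxnxnxnxnxnxnx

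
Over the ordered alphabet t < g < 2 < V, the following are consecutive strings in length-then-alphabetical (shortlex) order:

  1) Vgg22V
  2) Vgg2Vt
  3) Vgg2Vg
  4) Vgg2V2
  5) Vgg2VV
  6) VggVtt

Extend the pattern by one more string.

Treat VggVtt as a base-4 numeral over the given alphabet and add one, carrying through any trailing V's.

VggVtg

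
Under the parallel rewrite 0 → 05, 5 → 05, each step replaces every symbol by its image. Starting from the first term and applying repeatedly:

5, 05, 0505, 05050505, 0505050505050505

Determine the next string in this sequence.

05050505050505050505050505050505

Applying the rule to each of the 16 symbols of 0505050505050505 gives the pieces 05 05 05 05 05 05 05 05 05 05 05 05 05 05 05 05, which concatenate to the answer.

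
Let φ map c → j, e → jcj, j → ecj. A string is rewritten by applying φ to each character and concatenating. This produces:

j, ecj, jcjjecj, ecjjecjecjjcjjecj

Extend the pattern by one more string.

Rewriting the 17 symbols of ecjjecjecjjcjjecj one by one yields jcj j ecj ecj jcj j ecj jcj j ecj ecj j ecj ecj jcj j ecj; concatenated:

jcjjecjecjjcjjecjjcjjecjecjjecjecjjcjjecj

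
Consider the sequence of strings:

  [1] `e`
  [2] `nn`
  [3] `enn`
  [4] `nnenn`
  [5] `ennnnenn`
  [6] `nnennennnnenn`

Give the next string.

ennnnennnnennennnnenn

This is a Fibonacci-style word recurrence s(k) = s(k−2)·s(k−1): e.g. e·nn = enn.
The next term joins ennnnenn and nnennennnnenn.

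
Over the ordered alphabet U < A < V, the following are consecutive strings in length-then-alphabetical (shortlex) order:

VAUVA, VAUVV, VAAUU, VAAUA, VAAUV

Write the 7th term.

Continuing the enumeration 2 steps past VAAUV: VAAUV → VAAAU → (answer).

VAAAA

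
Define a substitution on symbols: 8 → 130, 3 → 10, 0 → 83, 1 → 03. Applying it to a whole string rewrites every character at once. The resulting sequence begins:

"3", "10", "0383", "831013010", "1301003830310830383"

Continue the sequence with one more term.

03108303838310130108310038313010831013010

φ(1301003830310830383) expands symbol-by-symbol to 03 10 83 03 83 83 10 130 10 83 10 03 83 130 10 83 10 130 10; joining the 19 pieces gives the next term.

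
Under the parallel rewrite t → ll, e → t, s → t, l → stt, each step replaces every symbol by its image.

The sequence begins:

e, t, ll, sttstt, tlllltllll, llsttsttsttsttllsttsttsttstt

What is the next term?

Replace each of the 28 characters of llsttsttsttsttllsttsttsttstt in place — stt stt t ll ll t ll ll t ll ll t ll ll stt stt t ll ll t ll ll t ll ll t ll ll — and concatenate.

sttstttlllltlllltlllltllllsttstttlllltlllltlllltllll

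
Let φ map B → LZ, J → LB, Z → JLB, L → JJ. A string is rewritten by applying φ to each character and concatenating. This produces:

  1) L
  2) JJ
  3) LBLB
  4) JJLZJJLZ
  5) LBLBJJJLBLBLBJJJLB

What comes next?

φ(LBLBJJJLBLBLBJJJLB) expands symbol-by-symbol to JJ LZ JJ LZ LB LB LB JJ LZ JJ LZ JJ LZ LB LB LB JJ LZ; joining the 18 pieces gives the next term.

JJLZJJLZLBLBLBJJLZJJLZJJLZLBLBLBJJLZ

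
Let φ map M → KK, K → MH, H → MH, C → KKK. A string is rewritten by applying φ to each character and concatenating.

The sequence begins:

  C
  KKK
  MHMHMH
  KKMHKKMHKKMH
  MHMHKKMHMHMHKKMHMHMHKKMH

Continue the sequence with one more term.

Rewriting the 24 symbols of MHMHKKMHMHMHKKMHMHMHKKMH one by one yields KK MH KK MH MH MH KK MH KK MH KK MH MH MH KK MH KK MH KK MH MH MH KK MH; concatenated:

KKMHKKMHMHMHKKMHKKMHKKMHMHMHKKMHKKMHKKMHMHMHKKMH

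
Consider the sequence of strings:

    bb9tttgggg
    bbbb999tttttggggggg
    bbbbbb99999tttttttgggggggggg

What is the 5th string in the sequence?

bbbbbbbbbb999999999tttttttttttgggggggggggggggg

The n-th term is 2n b's then 2n-1 9's then 2n+1 t's then 3n+1 g's (n = 1, 2, …).
At n = 5 the blocks have lengths 10, 9, 11, 16.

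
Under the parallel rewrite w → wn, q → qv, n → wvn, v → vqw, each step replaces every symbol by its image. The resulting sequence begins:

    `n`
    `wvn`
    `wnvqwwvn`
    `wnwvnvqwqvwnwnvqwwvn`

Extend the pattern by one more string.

Applying the rule to each of the 20 symbols of wnwvnvqwqvwnwnvqwwvn gives the pieces wn wvn wn vqw wvn vqw qv wn qv vqw wn wvn wn wvn vqw qv wn wn vqw wvn, which concatenate to the answer.

wnwvnwnvqwwvnvqwqvwnqvvqwwnwvnwnwvnvqwqvwnwnvqwwvn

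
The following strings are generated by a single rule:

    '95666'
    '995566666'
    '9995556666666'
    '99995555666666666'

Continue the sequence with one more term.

The n-th term is n 9's then n 5's then 2n+1 6's (n = 1, 2, …).
Setting n = 5 gives 5, 5, 11 characters in each block.

999995555566666666666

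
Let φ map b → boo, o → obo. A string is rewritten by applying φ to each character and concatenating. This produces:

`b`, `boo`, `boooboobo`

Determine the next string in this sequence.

Rewriting each symbol of boooboobo: b→boo, o→obo, o→obo, o→obo, b→boo, o→obo, o→obo, b→boo, o→obo, which concatenates to boo obo obo obo boo obo obo boo obo.

boooboobooboboooboobobooobo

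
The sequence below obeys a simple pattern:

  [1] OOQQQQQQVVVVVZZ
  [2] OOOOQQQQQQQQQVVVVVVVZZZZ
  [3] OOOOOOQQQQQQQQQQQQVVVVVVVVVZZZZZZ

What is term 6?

OOOOOOOOOOOOQQQQQQQQQQQQQQQQQQQQQVVVVVVVVVVVVVVVZZZZZZZZZZZZ

The n-th term is 2n O's then 3n+3 Q's then 2n+3 V's then 2n Z's (n = 1, 2, …).
At n = 6 the blocks have lengths 12, 21, 15, 12.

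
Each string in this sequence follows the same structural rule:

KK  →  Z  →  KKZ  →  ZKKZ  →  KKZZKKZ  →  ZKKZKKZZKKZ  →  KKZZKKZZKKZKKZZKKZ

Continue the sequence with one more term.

Each term (from the third on) is the two preceding terms concatenated in order: term 3 = KK·Z = KKZ.
Continuing: ZKKZKKZZKKZ · KKZZKKZZKKZKKZZKKZ gives term 8.

ZKKZKKZZKKZKKZZKKZZKKZKKZZKKZ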